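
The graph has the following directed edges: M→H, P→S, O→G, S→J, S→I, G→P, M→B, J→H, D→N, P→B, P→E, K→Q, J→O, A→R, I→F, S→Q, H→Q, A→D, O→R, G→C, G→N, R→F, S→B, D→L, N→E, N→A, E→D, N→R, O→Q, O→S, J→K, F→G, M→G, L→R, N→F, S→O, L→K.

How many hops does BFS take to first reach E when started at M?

3

Level 0: M
Level 1: B, G, H
Level 2: C, N, P, Q
Level 3: A, E, F, R, S
Level 4: D, I, J, O
Level 5: K, L
E first appears at level 3.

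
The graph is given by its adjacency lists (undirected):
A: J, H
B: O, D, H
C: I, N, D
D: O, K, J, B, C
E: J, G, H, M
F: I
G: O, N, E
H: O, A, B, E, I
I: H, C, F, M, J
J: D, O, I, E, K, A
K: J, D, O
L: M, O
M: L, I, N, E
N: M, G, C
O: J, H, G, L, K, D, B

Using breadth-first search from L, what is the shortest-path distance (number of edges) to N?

2

Level 0: L
Level 1: M, O
Level 2: B, D, E, G, H, I, J, K, N
Level 3: A, C, F
N first appears at level 2.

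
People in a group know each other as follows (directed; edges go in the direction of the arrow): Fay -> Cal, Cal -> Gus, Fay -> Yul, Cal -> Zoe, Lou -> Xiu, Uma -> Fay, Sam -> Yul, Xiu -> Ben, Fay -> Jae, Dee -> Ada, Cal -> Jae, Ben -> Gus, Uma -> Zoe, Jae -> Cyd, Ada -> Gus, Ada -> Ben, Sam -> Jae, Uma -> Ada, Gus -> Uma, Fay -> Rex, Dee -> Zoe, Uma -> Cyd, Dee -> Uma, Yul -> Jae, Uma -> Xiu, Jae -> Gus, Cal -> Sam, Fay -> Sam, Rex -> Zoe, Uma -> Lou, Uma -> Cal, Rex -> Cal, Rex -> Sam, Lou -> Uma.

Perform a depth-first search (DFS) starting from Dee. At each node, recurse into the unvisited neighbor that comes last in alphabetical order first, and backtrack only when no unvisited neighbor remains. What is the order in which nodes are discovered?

Dee → Zoe → Uma → Xiu → Ben → Gus → Lou → Fay → Yul → Jae → Cyd → Sam → Rex → Cal → Ada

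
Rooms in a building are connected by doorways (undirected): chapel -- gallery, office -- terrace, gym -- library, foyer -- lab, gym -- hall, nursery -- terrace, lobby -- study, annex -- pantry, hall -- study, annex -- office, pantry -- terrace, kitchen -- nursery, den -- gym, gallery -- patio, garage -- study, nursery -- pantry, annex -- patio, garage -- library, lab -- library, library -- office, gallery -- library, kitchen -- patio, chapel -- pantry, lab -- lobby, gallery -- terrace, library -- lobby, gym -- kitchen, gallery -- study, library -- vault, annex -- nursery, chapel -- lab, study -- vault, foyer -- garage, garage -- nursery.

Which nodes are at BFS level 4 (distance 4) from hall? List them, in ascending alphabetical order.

annex, pantry

Level 0: hall
Level 1: gym, study
Level 2: den, gallery, garage, kitchen, library, lobby, vault
Level 3: chapel, foyer, lab, nursery, office, patio, terrace
Level 4: annex, pantry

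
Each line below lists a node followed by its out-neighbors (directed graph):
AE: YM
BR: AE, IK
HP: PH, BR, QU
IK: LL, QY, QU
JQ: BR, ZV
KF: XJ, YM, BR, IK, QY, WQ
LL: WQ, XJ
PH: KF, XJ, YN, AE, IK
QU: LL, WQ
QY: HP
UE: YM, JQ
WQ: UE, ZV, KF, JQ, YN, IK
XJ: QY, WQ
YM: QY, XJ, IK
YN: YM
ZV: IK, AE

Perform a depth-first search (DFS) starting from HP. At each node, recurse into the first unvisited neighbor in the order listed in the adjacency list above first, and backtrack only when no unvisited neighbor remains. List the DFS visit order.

HP, PH, KF, XJ, QY, WQ, UE, YM, IK, LL, QU, JQ, BR, AE, ZV, YN

Visit HP
HP → PH
PH → KF
KF → XJ
XJ → QY
XJ → WQ
WQ → UE
UE → YM
YM → IK
IK → LL
IK → QU
UE → JQ
JQ → BR
BR → AE
JQ → ZV
WQ → YN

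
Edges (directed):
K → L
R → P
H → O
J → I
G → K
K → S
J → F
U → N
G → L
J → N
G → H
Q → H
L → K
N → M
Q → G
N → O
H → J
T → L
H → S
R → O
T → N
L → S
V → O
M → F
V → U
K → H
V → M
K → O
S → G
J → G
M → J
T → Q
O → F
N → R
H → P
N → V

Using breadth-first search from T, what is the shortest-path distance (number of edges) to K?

2

Level 0: T
Level 1: L, N, Q
Level 2: G, H, K, M, O, R, S, V
Level 3: F, J, P, U
Level 4: I
K first appears at level 2.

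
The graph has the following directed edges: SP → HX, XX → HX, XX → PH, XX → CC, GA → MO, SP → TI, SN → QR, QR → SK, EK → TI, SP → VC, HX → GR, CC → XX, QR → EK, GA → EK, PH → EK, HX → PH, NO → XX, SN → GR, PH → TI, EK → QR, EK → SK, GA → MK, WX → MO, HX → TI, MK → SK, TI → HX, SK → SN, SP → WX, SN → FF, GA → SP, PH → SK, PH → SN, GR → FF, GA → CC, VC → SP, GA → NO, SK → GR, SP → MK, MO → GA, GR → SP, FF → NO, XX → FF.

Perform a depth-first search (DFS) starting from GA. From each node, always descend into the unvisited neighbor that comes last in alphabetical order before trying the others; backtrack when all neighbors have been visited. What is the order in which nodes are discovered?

Visit GA
GA → SP
SP → WX
WX → MO
SP → VC
SP → TI
TI → HX
HX → PH
PH → SN
SN → QR
QR → SK
SK → GR
GR → FF
FF → NO
NO → XX
XX → CC
QR → EK
SP → MK

GA, SP, WX, MO, VC, TI, HX, PH, SN, QR, SK, GR, FF, NO, XX, CC, EK, MK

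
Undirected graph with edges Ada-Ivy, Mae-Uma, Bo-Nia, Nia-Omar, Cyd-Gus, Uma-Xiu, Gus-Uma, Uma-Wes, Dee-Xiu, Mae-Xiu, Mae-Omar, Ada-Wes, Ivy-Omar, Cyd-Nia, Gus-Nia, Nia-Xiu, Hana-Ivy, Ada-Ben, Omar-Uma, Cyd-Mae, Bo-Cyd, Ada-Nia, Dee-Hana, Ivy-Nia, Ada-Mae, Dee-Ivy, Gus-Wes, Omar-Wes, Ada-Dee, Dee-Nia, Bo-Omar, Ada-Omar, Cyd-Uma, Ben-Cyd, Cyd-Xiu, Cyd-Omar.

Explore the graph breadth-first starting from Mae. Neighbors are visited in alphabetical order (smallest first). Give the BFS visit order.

Mae, Ada, Cyd, Omar, Uma, Xiu, Ben, Dee, Ivy, Nia, Wes, Bo, Gus, Hana

Visit Mae; enqueue Ada, Cyd, Omar, Uma, Xiu → queue [Ada, Cyd, Omar, Uma, Xiu]
Visit Ada; enqueue Ben, Dee, Ivy, Nia, Wes → queue [Cyd, Omar, Uma, Xiu, Ben, Dee, Ivy, Nia, Wes]
Visit Cyd; enqueue Bo, Gus → queue [Omar, Uma, Xiu, Ben, Dee, Ivy, Nia, Wes, Bo, Gus]
Visit Omar → queue [Uma, Xiu, Ben, Dee, Ivy, Nia, Wes, Bo, Gus]
Visit Uma → queue [Xiu, Ben, Dee, Ivy, Nia, Wes, Bo, Gus]
Visit Xiu → queue [Ben, Dee, Ivy, Nia, Wes, Bo, Gus]
Visit Ben → queue [Dee, Ivy, Nia, Wes, Bo, Gus]
Visit Dee; enqueue Hana → queue [Ivy, Nia, Wes, Bo, Gus, Hana]
Visit Ivy → queue [Nia, Wes, Bo, Gus, Hana]
Visit Nia → queue [Wes, Bo, Gus, Hana]
Visit Wes → queue [Bo, Gus, Hana]
Visit Bo → queue [Gus, Hana]
Visit Gus → queue [Hana]
Visit Hana → queue []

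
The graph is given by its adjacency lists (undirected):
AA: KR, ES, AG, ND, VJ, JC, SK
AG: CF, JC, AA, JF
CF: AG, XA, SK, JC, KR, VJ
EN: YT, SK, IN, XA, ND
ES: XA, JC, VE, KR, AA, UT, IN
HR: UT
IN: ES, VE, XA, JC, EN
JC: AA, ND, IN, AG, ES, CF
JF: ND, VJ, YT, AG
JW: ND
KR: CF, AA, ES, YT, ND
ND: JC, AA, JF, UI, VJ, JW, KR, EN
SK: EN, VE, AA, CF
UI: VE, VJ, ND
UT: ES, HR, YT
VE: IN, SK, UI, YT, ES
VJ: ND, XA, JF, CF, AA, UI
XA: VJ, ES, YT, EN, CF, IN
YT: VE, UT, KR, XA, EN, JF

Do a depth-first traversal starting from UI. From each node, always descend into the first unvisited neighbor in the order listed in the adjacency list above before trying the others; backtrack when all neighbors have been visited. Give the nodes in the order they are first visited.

UI, VE, IN, ES, XA, VJ, ND, JC, AA, KR, CF, AG, JF, YT, UT, HR, EN, SK, JW

Visit UI
UI → VE
VE → IN
IN → ES
ES → XA
XA → VJ
VJ → ND
ND → JC
JC → AA
AA → KR
KR → CF
CF → AG
AG → JF
JF → YT
YT → UT
UT → HR
YT → EN
EN → SK
ND → JW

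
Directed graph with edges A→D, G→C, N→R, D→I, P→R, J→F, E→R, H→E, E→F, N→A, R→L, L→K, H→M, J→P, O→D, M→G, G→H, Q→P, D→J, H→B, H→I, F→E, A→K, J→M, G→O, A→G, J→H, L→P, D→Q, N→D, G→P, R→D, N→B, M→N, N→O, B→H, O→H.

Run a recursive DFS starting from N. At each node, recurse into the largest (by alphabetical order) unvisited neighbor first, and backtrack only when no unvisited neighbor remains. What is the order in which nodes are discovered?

N -> R -> L -> P -> K -> D -> Q -> J -> M -> G -> O -> H -> I -> E -> F -> B -> C -> A

Visit N
N → R
R → L
L → P
L → K
R → D
D → Q
D → J
J → M
M → G
G → O
O → H
H → I
H → E
E → F
H → B
G → C
N → A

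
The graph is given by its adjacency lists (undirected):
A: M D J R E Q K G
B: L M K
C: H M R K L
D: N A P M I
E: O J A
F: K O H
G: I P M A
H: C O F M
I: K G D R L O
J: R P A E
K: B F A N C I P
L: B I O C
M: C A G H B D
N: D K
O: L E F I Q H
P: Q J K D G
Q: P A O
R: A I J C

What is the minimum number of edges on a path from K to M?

2

Level 0: K
Level 1: A, B, C, F, I, N, P
Level 2: D, E, G, H, J, L, M, O, Q, R
M first appears at level 2.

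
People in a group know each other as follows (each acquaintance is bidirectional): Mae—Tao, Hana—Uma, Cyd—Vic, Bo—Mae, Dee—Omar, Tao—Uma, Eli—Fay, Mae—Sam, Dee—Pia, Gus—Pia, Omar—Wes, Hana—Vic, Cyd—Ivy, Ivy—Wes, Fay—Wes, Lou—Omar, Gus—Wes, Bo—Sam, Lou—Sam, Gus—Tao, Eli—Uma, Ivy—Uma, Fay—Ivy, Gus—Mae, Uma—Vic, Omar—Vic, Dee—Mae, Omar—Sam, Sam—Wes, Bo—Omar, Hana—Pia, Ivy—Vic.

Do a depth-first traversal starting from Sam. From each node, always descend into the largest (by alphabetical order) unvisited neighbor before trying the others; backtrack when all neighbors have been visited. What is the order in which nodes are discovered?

Sam -> Wes -> Omar -> Vic -> Uma -> Tao -> Mae -> Gus -> Pia -> Hana -> Dee -> Bo -> Ivy -> Fay -> Eli -> Cyd -> Lou

Visit Sam
Sam → Wes
Wes → Omar
Omar → Vic
Vic → Uma
Uma → Tao
Tao → Mae
Mae → Gus
Gus → Pia
Pia → Hana
Pia → Dee
Mae → Bo
Uma → Ivy
Ivy → Fay
Fay → Eli
Ivy → Cyd
Omar → Lou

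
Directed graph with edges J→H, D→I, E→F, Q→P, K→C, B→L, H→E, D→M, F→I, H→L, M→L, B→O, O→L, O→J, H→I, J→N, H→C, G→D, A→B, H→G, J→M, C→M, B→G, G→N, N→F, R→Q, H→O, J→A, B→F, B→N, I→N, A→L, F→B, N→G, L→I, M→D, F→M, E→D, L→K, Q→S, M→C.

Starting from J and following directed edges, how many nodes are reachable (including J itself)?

BFS from J visits: J, A, H, M, N, B, L, C, E, G, I, O, D, F, K
Reachable nodes: 15 of 19 total.

15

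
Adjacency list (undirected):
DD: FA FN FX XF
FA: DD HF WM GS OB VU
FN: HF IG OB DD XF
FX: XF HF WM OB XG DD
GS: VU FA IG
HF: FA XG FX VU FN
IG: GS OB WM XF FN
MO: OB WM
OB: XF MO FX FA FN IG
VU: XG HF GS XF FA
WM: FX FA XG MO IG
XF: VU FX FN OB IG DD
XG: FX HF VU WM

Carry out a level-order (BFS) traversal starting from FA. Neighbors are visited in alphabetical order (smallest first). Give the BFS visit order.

FA -> DD -> GS -> HF -> OB -> VU -> WM -> FN -> FX -> XF -> IG -> XG -> MO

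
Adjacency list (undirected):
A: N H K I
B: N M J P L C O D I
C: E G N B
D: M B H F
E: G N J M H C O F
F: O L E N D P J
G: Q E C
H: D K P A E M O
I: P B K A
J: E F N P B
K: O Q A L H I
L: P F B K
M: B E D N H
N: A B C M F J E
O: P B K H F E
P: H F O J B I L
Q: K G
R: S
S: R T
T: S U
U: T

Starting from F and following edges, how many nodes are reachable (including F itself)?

17

BFS from F visits: F, O, L, E, N, D, P, J, B, K, H, G, M, C, A, I, Q
Reachable nodes: 17 of 21 total.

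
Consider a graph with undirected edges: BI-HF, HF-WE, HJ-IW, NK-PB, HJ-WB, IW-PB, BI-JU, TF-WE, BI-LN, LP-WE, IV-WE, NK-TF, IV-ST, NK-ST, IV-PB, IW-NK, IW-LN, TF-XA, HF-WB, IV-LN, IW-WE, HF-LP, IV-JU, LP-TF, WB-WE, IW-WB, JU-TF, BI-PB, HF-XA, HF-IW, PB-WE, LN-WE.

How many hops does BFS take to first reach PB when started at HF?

2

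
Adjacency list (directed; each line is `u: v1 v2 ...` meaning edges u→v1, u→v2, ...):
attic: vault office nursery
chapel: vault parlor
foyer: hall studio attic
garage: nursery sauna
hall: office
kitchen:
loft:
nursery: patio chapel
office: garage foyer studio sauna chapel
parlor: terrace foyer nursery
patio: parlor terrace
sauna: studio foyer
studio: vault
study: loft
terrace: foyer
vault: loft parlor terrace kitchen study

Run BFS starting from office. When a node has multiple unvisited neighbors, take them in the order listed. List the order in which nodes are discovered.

Visit office; enqueue garage, foyer, studio, sauna, chapel → queue [garage, foyer, studio, sauna, chapel]
Visit garage; enqueue nursery → queue [foyer, studio, sauna, chapel, nursery]
Visit foyer; enqueue hall, attic → queue [studio, sauna, chapel, nursery, hall, attic]
Visit studio; enqueue vault → queue [sauna, chapel, nursery, hall, attic, vault]
Visit sauna → queue [chapel, nursery, hall, attic, vault]
Visit chapel; enqueue parlor → queue [nursery, hall, attic, vault, parlor]
Visit nursery; enqueue patio → queue [hall, attic, vault, parlor, patio]
Visit hall → queue [attic, vault, parlor, patio]
Visit attic → queue [vault, parlor, patio]
Visit vault; enqueue loft, terrace, kitchen, study → queue [parlor, patio, loft, terrace, kitchen, study]
Visit parlor → queue [patio, loft, terrace, kitchen, study]
Visit patio → queue [loft, terrace, kitchen, study]
Visit loft → queue [terrace, kitchen, study]
Visit terrace → queue [kitchen, study]
Visit kitchen → queue [study]
Visit study → queue []

office → garage → foyer → studio → sauna → chapel → nursery → hall → attic → vault → parlor → patio → loft → terrace → kitchen → study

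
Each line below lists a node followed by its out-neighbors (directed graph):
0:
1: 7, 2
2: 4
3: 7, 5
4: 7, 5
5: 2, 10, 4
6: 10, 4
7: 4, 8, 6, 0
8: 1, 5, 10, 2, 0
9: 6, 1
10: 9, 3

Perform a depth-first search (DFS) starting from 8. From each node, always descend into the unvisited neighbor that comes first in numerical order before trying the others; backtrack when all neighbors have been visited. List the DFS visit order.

8 0 1 2 4 5 10 3 7 6 9

Visit 8
8 → 0
8 → 1
1 → 2
2 → 4
4 → 5
5 → 10
10 → 3
3 → 7
7 → 6
10 → 9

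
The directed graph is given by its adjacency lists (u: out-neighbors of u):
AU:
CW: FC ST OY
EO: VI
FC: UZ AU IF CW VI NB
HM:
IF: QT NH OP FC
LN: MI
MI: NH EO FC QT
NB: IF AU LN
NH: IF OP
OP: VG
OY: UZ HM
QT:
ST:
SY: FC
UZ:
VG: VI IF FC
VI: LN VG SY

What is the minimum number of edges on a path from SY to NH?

3

Level 0: SY
Level 1: FC
Level 2: AU, CW, IF, NB, UZ, VI
Level 3: LN, NH, OP, OY, QT, ST, VG
Level 4: HM, MI
Level 5: EO
NH first appears at level 3.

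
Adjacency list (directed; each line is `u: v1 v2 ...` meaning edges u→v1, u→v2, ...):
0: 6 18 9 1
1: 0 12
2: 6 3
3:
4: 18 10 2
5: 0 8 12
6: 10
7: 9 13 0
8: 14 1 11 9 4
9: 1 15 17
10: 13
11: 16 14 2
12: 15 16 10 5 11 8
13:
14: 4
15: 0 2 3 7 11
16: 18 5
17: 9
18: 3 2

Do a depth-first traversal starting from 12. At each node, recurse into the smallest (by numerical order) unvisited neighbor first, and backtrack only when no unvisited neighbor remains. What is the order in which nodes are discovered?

12 -> 5 -> 0 -> 1 -> 6 -> 10 -> 13 -> 9 -> 15 -> 2 -> 3 -> 7 -> 11 -> 14 -> 4 -> 18 -> 16 -> 17 -> 8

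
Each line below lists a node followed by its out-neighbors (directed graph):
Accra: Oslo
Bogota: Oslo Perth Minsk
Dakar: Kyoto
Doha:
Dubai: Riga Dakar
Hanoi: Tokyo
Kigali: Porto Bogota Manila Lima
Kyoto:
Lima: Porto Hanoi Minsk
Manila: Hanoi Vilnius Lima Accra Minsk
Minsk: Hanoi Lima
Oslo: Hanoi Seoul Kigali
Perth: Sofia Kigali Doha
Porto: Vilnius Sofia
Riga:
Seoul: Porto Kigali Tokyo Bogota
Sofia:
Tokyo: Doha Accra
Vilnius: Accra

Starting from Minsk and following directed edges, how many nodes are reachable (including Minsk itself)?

15

BFS from Minsk visits: Minsk, Hanoi, Lima, Tokyo, Porto, Accra, Doha, Sofia, Vilnius, Oslo, Kigali, Seoul, Bogota, Manila, Perth
Reachable nodes: 15 of 19 total.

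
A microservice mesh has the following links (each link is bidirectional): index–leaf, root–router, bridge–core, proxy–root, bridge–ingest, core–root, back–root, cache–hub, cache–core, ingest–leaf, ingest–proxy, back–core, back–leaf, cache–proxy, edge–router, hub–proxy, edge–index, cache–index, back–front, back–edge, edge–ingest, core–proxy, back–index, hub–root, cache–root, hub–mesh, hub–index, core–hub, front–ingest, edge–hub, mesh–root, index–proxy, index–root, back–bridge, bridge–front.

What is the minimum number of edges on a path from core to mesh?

2

Level 0: core
Level 1: back, bridge, cache, hub, proxy, root
Level 2: edge, front, index, ingest, leaf, mesh, router
mesh first appears at level 2.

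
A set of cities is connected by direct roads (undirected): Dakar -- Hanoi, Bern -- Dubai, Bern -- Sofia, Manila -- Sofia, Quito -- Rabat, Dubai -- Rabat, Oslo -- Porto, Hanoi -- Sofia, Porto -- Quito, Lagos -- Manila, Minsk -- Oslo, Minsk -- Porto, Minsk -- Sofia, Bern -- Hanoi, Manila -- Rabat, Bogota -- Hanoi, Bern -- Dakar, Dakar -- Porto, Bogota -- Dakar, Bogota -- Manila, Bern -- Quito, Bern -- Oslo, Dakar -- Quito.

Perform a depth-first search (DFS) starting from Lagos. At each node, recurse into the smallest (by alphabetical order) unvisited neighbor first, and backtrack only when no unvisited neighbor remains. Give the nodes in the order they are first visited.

Lagos, Manila, Bogota, Dakar, Bern, Dubai, Rabat, Quito, Porto, Minsk, Oslo, Sofia, Hanoi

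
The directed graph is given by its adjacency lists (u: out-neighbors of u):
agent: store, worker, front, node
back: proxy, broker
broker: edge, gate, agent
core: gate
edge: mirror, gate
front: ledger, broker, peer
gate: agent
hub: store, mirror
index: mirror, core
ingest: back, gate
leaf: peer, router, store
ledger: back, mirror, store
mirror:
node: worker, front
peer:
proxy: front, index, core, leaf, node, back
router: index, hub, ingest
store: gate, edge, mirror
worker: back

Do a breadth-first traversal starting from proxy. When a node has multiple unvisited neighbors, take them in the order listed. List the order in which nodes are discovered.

Visit proxy; enqueue front, index, core, leaf, node, back → queue [front, index, core, leaf, node, back]
Visit front; enqueue ledger, broker, peer → queue [index, core, leaf, node, back, ledger, broker, peer]
Visit index; enqueue mirror → queue [core, leaf, node, back, ledger, broker, peer, mirror]
Visit core; enqueue gate → queue [leaf, node, back, ledger, broker, peer, mirror, gate]
Visit leaf; enqueue router, store → queue [node, back, ledger, broker, peer, mirror, gate, router, store]
Visit node; enqueue worker → queue [back, ledger, broker, peer, mirror, gate, router, store, worker]
Visit back → queue [ledger, broker, peer, mirror, gate, router, store, worker]
Visit ledger → queue [broker, peer, mirror, gate, router, store, worker]
Visit broker; enqueue edge, agent → queue [peer, mirror, gate, router, store, worker, edge, agent]
Visit peer → queue [mirror, gate, router, store, worker, edge, agent]
Visit mirror → queue [gate, router, store, worker, edge, agent]
Visit gate → queue [router, store, worker, edge, agent]
Visit router; enqueue hub, ingest → queue [store, worker, edge, agent, hub, ingest]
Visit store → queue [worker, edge, agent, hub, ingest]
Visit worker → queue [edge, agent, hub, ingest]
Visit edge → queue [agent, hub, ingest]
Visit agent → queue [hub, ingest]
Visit hub → queue [ingest]
Visit ingest → queue []

proxy, front, index, core, leaf, node, back, ledger, broker, peer, mirror, gate, router, store, worker, edge, agent, hub, ingest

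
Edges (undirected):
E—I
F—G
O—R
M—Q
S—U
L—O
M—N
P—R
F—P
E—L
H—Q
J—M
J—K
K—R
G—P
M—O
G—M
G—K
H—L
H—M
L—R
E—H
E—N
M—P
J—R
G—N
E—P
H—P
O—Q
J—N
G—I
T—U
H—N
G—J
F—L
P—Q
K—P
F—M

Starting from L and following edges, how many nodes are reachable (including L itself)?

14

BFS from L visits: L, E, F, H, O, R, I, N, P, G, M, Q, J, K
Reachable nodes: 14 of 17 total.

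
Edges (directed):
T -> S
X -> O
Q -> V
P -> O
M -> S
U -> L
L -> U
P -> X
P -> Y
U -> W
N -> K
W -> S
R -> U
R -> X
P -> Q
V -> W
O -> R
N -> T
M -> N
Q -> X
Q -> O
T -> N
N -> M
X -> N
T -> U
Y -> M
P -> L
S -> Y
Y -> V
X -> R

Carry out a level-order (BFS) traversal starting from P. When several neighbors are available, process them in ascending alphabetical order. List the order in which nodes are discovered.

P, L, O, Q, X, Y, U, R, V, N, M, W, K, T, S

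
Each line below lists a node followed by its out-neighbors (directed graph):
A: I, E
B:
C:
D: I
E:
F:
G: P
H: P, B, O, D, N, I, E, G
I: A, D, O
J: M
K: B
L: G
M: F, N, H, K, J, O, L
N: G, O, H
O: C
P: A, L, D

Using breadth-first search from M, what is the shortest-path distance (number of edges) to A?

3

Level 0: M
Level 1: F, H, J, K, L, N, O
Level 2: B, C, D, E, G, I, P
Level 3: A
A first appears at level 3.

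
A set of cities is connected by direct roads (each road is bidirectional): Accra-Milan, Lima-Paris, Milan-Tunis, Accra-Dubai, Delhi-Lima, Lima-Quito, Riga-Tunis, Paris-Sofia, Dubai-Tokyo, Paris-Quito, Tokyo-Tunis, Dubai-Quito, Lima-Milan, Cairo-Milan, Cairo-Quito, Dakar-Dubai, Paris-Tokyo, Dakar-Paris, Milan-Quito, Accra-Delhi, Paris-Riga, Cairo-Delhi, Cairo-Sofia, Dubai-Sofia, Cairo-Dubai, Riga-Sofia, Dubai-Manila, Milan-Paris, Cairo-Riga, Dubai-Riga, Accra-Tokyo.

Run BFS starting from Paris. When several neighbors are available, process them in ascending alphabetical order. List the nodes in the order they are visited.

Visit Paris; enqueue Dakar, Lima, Milan, Quito, Riga, Sofia, Tokyo → queue [Dakar, Lima, Milan, Quito, Riga, Sofia, Tokyo]
Visit Dakar; enqueue Dubai → queue [Lima, Milan, Quito, Riga, Sofia, Tokyo, Dubai]
Visit Lima; enqueue Delhi → queue [Milan, Quito, Riga, Sofia, Tokyo, Dubai, Delhi]
Visit Milan; enqueue Accra, Cairo, Tunis → queue [Quito, Riga, Sofia, Tokyo, Dubai, Delhi, Accra, Cairo, Tunis]
Visit Quito → queue [Riga, Sofia, Tokyo, Dubai, Delhi, Accra, Cairo, Tunis]
Visit Riga → queue [Sofia, Tokyo, Dubai, Delhi, Accra, Cairo, Tunis]
Visit Sofia → queue [Tokyo, Dubai, Delhi, Accra, Cairo, Tunis]
Visit Tokyo → queue [Dubai, Delhi, Accra, Cairo, Tunis]
Visit Dubai; enqueue Manila → queue [Delhi, Accra, Cairo, Tunis, Manila]
Visit Delhi → queue [Accra, Cairo, Tunis, Manila]
Visit Accra → queue [Cairo, Tunis, Manila]
Visit Cairo → queue [Tunis, Manila]
Visit Tunis → queue [Manila]
Visit Manila → queue []

Paris, Dakar, Lima, Milan, Quito, Riga, Sofia, Tokyo, Dubai, Delhi, Accra, Cairo, Tunis, Manila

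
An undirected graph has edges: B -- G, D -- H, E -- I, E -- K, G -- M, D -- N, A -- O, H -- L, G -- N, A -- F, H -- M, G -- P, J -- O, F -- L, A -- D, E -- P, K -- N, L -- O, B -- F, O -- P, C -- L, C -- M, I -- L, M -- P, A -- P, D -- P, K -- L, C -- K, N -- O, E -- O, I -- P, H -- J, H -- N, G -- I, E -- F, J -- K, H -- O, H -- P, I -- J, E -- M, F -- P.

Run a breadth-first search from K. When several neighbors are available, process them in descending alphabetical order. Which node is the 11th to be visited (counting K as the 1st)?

Visit K; enqueue N, L, J, E, C → queue [N, L, J, E, C]
Visit N; enqueue O, H, G, D → queue [L, J, E, C, O, H, G, D]
Visit L; enqueue I, F → queue [J, E, C, O, H, G, D, I, F]
Visit J → queue [E, C, O, H, G, D, I, F]
Visit E; enqueue P, M → queue [C, O, H, G, D, I, F, P, M]
Visit C → queue [O, H, G, D, I, F, P, M]
Visit O; enqueue A → queue [H, G, D, I, F, P, M, A]
Visit H → queue [G, D, I, F, P, M, A]
Visit G; enqueue B → queue [D, I, F, P, M, A, B]
Visit D → queue [I, F, P, M, A, B]
Visit I → queue [F, P, M, A, B]
Visit F → queue [P, M, A, B]
Visit P → queue [M, A, B]
Visit M → queue [A, B]
Visit A → queue [B]
Visit B → queue []

Visit order: K, N, L, J, E, C, O, H, G, D, I, F, P, M, A, B

I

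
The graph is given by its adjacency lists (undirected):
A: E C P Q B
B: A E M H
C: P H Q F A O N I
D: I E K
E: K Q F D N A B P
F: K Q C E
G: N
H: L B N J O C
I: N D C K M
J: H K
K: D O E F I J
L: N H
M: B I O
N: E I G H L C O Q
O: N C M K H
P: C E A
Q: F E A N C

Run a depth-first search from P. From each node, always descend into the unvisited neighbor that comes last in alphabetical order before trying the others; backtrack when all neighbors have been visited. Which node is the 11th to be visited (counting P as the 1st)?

L

Visit P
P → E
E → Q
Q → N
N → O
O → M
M → I
I → K
K → J
J → H
H → L
H → C
C → F
C → A
A → B
K → D
N → G

Visit order: P, E, Q, N, O, M, I, K, J, H, L, C, F, A, B, D, G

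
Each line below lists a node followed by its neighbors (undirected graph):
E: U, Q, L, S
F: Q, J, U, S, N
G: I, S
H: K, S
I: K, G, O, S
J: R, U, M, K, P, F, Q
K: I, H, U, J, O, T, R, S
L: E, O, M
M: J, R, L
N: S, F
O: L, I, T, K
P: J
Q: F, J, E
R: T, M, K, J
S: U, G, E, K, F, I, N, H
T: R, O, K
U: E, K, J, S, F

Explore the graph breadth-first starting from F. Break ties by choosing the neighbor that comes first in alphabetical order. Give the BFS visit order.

Visit F; enqueue J, N, Q, S, U → queue [J, N, Q, S, U]
Visit J; enqueue K, M, P, R → queue [N, Q, S, U, K, M, P, R]
Visit N → queue [Q, S, U, K, M, P, R]
Visit Q; enqueue E → queue [S, U, K, M, P, R, E]
Visit S; enqueue G, H, I → queue [U, K, M, P, R, E, G, H, I]
Visit U → queue [K, M, P, R, E, G, H, I]
Visit K; enqueue O, T → queue [M, P, R, E, G, H, I, O, T]
Visit M; enqueue L → queue [P, R, E, G, H, I, O, T, L]
Visit P → queue [R, E, G, H, I, O, T, L]
Visit R → queue [E, G, H, I, O, T, L]
Visit E → queue [G, H, I, O, T, L]
Visit G → queue [H, I, O, T, L]
Visit H → queue [I, O, T, L]
Visit I → queue [O, T, L]
Visit O → queue [T, L]
Visit T → queue [L]
Visit L → queue []

F -> J -> N -> Q -> S -> U -> K -> M -> P -> R -> E -> G -> H -> I -> O -> T -> L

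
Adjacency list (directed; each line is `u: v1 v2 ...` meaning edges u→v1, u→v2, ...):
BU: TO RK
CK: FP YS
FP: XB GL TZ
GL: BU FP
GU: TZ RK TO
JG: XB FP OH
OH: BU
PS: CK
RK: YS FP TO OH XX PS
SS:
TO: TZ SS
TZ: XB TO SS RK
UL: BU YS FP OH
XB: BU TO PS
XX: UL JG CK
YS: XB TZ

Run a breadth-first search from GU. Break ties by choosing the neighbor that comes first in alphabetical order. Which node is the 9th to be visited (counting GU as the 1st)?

YS

Visit GU; enqueue RK, TO, TZ → queue [RK, TO, TZ]
Visit RK; enqueue FP, OH, PS, XX, YS → queue [TO, TZ, FP, OH, PS, XX, YS]
Visit TO; enqueue SS → queue [TZ, FP, OH, PS, XX, YS, SS]
Visit TZ; enqueue XB → queue [FP, OH, PS, XX, YS, SS, XB]
Visit FP; enqueue GL → queue [OH, PS, XX, YS, SS, XB, GL]
Visit OH; enqueue BU → queue [PS, XX, YS, SS, XB, GL, BU]
Visit PS; enqueue CK → queue [XX, YS, SS, XB, GL, BU, CK]
Visit XX; enqueue JG, UL → queue [YS, SS, XB, GL, BU, CK, JG, UL]
Visit YS → queue [SS, XB, GL, BU, CK, JG, UL]
Visit SS → queue [XB, GL, BU, CK, JG, UL]
Visit XB → queue [GL, BU, CK, JG, UL]
Visit GL → queue [BU, CK, JG, UL]
Visit BU → queue [CK, JG, UL]
Visit CK → queue [JG, UL]
Visit JG → queue [UL]
Visit UL → queue []

Visit order: GU, RK, TO, TZ, FP, OH, PS, XX, YS, SS, XB, GL, BU, CK, JG, UL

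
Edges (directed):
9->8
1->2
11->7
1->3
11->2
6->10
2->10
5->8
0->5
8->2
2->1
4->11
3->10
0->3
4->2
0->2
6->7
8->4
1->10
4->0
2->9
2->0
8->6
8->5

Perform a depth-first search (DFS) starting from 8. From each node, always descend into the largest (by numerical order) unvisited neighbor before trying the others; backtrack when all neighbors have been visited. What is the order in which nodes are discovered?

8 6 10 7 5 4 11 2 9 1 3 0

Visit 8
8 → 6
6 → 10
6 → 7
8 → 5
8 → 4
4 → 11
11 → 2
2 → 9
2 → 1
1 → 3
2 → 0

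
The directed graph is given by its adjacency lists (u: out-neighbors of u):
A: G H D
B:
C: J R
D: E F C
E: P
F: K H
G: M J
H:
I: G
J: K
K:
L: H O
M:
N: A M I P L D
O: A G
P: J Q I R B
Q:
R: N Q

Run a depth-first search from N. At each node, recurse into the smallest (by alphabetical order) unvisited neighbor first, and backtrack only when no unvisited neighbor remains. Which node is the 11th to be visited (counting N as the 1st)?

Visit N
N → A
A → D
D → C
C → J
J → K
C → R
R → Q
D → E
E → P
P → B
P → I
I → G
G → M
D → F
F → H
N → L
L → O

Visit order: N, A, D, C, J, K, R, Q, E, P, B, I, G, M, F, H, L, O

B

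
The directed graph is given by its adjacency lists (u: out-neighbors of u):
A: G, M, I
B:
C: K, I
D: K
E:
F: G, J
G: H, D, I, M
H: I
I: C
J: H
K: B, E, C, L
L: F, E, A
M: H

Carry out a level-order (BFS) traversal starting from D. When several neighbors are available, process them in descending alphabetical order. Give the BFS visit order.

D, K, L, E, C, B, F, A, I, J, G, M, H

Visit D; enqueue K → queue [K]
Visit K; enqueue L, E, C, B → queue [L, E, C, B]
Visit L; enqueue F, A → queue [E, C, B, F, A]
Visit E → queue [C, B, F, A]
Visit C; enqueue I → queue [B, F, A, I]
Visit B → queue [F, A, I]
Visit F; enqueue J, G → queue [A, I, J, G]
Visit A; enqueue M → queue [I, J, G, M]
Visit I → queue [J, G, M]
Visit J; enqueue H → queue [G, M, H]
Visit G → queue [M, H]
Visit M → queue [H]
Visit H → queue []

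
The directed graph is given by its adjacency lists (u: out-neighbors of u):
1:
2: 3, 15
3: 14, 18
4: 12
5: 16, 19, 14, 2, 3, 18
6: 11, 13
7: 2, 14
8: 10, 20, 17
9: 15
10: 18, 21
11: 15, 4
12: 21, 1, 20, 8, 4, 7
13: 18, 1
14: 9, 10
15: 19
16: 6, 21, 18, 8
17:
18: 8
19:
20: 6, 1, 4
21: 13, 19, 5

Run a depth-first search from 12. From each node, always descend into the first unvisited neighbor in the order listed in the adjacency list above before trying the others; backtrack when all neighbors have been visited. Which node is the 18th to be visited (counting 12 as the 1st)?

9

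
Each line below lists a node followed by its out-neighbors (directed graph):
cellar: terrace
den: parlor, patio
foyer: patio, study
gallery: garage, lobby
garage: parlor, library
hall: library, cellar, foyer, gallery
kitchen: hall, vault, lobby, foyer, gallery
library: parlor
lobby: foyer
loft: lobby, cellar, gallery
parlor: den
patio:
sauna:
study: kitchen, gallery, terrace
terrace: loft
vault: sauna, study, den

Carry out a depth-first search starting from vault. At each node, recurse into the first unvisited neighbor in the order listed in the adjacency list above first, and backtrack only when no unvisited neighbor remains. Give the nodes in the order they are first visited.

vault, sauna, study, kitchen, hall, library, parlor, den, patio, cellar, terrace, loft, lobby, foyer, gallery, garage

Visit vault
vault → sauna
vault → study
study → kitchen
kitchen → hall
hall → library
library → parlor
parlor → den
den → patio
hall → cellar
cellar → terrace
terrace → loft
loft → lobby
lobby → foyer
loft → gallery
gallery → garage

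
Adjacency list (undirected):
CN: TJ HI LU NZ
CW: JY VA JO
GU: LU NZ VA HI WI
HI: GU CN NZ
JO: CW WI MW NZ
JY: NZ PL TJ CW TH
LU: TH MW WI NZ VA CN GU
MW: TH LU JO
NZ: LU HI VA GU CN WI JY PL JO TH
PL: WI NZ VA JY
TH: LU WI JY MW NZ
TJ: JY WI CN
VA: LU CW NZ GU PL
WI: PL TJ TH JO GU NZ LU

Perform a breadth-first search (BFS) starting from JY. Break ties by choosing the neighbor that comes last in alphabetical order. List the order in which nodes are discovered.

JY → TJ → TH → PL → NZ → CW → WI → CN → MW → LU → VA → JO → HI → GU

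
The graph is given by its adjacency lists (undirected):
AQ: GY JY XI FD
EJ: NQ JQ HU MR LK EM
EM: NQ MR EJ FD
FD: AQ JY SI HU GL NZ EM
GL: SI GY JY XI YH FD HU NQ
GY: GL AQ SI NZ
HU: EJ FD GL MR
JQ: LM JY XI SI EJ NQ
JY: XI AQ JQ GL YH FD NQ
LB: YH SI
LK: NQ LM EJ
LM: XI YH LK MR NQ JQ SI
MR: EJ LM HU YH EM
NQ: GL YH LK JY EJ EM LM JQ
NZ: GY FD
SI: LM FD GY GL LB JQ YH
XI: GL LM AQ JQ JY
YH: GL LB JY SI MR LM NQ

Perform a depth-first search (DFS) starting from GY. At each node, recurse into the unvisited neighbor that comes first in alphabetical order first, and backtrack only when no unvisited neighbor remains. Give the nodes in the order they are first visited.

GY, AQ, FD, EM, EJ, HU, GL, JY, JQ, LM, LK, NQ, YH, LB, SI, MR, XI, NZ

Visit GY
GY → AQ
AQ → FD
FD → EM
EM → EJ
EJ → HU
HU → GL
GL → JY
JY → JQ
JQ → LM
LM → LK
LK → NQ
NQ → YH
YH → LB
LB → SI
YH → MR
LM → XI
FD → NZ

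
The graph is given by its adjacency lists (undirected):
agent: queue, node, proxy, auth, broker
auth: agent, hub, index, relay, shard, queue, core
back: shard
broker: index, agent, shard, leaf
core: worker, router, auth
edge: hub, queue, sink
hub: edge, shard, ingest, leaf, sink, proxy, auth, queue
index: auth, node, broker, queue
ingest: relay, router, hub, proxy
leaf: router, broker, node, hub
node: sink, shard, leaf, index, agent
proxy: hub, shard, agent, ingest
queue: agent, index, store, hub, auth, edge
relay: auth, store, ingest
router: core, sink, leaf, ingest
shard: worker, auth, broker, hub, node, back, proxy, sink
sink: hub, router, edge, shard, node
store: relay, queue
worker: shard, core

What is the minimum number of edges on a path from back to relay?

3

Level 0: back
Level 1: shard
Level 2: auth, broker, hub, node, proxy, sink, worker
Level 3: agent, core, edge, index, ingest, leaf, queue, relay, router
Level 4: store
relay first appears at level 3.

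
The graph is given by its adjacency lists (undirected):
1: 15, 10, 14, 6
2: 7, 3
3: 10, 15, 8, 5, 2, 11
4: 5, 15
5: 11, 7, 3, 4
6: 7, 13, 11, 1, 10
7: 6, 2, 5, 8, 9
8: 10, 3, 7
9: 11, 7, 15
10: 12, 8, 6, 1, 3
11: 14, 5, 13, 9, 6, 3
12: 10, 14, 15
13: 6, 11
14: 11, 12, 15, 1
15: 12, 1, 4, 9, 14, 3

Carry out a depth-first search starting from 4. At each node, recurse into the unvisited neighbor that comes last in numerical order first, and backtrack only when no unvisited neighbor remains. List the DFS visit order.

Visit 4
4 → 15
15 → 14
14 → 12
12 → 10
10 → 8
8 → 7
7 → 9
9 → 11
11 → 13
13 → 6
6 → 1
11 → 5
5 → 3
3 → 2

4 -> 15 -> 14 -> 12 -> 10 -> 8 -> 7 -> 9 -> 11 -> 13 -> 6 -> 1 -> 5 -> 3 -> 2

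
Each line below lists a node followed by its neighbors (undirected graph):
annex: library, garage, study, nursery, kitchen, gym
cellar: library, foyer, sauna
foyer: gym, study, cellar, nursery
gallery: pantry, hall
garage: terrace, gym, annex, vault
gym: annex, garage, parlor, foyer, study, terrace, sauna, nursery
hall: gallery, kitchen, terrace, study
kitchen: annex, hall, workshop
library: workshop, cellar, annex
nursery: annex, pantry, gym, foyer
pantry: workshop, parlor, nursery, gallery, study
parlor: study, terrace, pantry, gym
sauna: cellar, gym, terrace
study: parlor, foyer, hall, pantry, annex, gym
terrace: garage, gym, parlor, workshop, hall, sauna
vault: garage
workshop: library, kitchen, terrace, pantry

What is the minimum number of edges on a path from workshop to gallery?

Level 0: workshop
Level 1: kitchen, library, pantry, terrace
Level 2: annex, cellar, gallery, garage, gym, hall, nursery, parlor, sauna, study
Level 3: foyer, vault
gallery first appears at level 2.

2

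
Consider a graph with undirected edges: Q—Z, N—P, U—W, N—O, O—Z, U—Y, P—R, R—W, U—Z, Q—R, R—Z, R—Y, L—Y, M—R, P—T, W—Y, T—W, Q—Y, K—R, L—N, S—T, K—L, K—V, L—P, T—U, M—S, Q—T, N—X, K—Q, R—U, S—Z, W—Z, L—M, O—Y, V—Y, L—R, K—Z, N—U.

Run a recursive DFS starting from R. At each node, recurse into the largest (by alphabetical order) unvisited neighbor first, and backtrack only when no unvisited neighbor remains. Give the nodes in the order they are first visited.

Visit R
R → Z
Z → W
W → Y
Y → V
V → K
K → Q
Q → T
T → U
U → N
N → X
N → P
P → L
L → M
M → S
N → O

R Z W Y V K Q T U N X P L M S O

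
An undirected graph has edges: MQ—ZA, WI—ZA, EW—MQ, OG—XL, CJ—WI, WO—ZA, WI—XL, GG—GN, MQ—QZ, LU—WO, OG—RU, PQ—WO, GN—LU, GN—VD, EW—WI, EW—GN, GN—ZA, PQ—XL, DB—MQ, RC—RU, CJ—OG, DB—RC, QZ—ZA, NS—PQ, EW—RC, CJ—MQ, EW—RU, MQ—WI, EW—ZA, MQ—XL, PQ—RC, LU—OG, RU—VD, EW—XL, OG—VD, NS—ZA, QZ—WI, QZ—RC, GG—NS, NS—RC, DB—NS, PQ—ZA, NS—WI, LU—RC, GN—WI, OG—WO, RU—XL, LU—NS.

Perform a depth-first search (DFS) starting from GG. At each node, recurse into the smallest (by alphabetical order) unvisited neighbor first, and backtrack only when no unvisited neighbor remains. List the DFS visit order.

GG GN EW MQ CJ OG LU NS DB RC PQ WO ZA QZ WI XL RU VD

Visit GG
GG → GN
GN → EW
EW → MQ
MQ → CJ
CJ → OG
OG → LU
LU → NS
NS → DB
DB → RC
RC → PQ
PQ → WO
WO → ZA
ZA → QZ
QZ → WI
WI → XL
XL → RU
RU → VD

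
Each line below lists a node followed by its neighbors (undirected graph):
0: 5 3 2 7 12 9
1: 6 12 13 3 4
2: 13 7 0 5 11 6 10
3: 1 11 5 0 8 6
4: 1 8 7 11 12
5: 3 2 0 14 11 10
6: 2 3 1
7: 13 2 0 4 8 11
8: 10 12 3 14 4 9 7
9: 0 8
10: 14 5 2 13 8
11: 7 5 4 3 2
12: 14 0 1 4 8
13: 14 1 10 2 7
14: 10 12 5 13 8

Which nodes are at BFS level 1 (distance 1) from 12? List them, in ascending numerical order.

Level 0: 12
Level 1: 0, 1, 4, 8, 14
Level 2: 2, 3, 5, 6, 7, 9, 10, 11, 13

0, 1, 4, 8, 14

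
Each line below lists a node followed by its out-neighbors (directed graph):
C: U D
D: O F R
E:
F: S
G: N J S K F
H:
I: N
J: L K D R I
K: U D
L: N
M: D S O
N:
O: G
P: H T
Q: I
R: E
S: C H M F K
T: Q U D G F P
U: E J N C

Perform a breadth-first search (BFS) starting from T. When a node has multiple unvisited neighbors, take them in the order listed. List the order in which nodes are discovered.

T, Q, U, D, G, F, P, I, E, J, N, C, O, R, S, K, H, L, M

Visit T; enqueue Q, U, D, G, F, P → queue [Q, U, D, G, F, P]
Visit Q; enqueue I → queue [U, D, G, F, P, I]
Visit U; enqueue E, J, N, C → queue [D, G, F, P, I, E, J, N, C]
Visit D; enqueue O, R → queue [G, F, P, I, E, J, N, C, O, R]
Visit G; enqueue S, K → queue [F, P, I, E, J, N, C, O, R, S, K]
Visit F → queue [P, I, E, J, N, C, O, R, S, K]
Visit P; enqueue H → queue [I, E, J, N, C, O, R, S, K, H]
Visit I → queue [E, J, N, C, O, R, S, K, H]
Visit E → queue [J, N, C, O, R, S, K, H]
Visit J; enqueue L → queue [N, C, O, R, S, K, H, L]
Visit N → queue [C, O, R, S, K, H, L]
Visit C → queue [O, R, S, K, H, L]
Visit O → queue [R, S, K, H, L]
Visit R → queue [S, K, H, L]
Visit S; enqueue M → queue [K, H, L, M]
Visit K → queue [H, L, M]
Visit H → queue [L, M]
Visit L → queue [M]
Visit M → queue []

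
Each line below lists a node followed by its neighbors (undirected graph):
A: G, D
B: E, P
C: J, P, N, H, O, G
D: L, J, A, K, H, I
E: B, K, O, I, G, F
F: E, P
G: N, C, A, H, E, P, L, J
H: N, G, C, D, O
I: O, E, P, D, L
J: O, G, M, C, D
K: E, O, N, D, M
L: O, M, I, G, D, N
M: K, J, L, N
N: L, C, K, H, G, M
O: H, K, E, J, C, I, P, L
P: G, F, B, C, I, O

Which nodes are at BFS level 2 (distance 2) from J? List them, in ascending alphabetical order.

A, E, H, I, K, L, N, P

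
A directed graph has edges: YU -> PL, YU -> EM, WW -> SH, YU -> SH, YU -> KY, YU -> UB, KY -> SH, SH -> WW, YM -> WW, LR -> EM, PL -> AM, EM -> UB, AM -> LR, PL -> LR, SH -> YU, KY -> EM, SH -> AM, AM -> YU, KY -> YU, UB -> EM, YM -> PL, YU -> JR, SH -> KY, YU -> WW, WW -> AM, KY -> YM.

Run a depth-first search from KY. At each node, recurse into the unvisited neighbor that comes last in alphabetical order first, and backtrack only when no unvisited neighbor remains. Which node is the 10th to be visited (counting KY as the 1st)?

JR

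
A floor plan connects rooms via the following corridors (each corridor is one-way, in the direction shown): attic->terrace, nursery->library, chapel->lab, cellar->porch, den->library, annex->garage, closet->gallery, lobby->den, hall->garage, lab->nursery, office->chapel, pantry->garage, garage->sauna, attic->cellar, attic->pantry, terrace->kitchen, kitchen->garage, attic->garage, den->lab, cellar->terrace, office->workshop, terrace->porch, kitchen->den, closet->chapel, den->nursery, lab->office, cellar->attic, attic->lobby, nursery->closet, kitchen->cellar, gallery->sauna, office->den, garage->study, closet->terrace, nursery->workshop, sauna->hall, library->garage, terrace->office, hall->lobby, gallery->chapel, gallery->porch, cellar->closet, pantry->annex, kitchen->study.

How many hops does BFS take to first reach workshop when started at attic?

Level 0: attic
Level 1: cellar, garage, lobby, pantry, terrace
Level 2: annex, closet, den, kitchen, office, porch, sauna, study
Level 3: chapel, gallery, hall, lab, library, nursery, workshop
workshop first appears at level 3.

3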